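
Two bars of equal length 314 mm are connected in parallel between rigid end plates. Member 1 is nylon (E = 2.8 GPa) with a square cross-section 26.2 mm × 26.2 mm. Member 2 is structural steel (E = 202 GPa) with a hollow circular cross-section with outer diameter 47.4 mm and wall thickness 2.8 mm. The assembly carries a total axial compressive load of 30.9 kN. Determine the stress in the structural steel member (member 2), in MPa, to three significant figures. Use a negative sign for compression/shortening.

A_1 = 686.4 mm².
A_2 = 392.3 mm².
Equal strain + equilibrium ⇒ each member carries load in proportion to AE: A₁E₁ = 1922000 N, A₂E₂ = 79250000 N, ΣAE = 81170000 N.
σ₂ = P·E₂/ΣAE = -30900·202000/81170000 = -76.9 MPa.

-76.9 MPa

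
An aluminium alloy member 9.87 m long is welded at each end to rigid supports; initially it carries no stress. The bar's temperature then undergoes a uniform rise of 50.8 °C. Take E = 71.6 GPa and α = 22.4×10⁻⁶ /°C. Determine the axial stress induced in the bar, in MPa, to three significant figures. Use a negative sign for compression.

Free thermal expansion αLΔT = 22.4e-6 · 9870 · 50.8 = 11.23 mm.
The walls impose strain ε = −(11.23)/9870 = -1.1379e-03; σ = Eε = 71600 · -1.1379e-03 = -81.48 MPa.

-81.5 MPa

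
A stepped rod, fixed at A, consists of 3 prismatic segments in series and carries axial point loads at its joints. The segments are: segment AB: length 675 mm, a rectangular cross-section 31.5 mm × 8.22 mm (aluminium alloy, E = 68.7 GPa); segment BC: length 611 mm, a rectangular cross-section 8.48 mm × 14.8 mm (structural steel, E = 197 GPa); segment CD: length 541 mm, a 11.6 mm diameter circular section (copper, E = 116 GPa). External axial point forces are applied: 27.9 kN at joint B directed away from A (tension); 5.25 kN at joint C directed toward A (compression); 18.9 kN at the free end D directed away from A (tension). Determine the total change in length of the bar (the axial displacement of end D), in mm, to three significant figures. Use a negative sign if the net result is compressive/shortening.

2.75 mm

Internal axial forces (sectioning from the free end, tension +): N_CD = 18.9 kN, N_BC = 13.65 kN, N_AB = 41.55 kN.
A_AB = 258.9 mm².
A_BC = 125.5 mm².
A_CD = 105.7 mm².
δ_AB = 41550·675/(258.9·68700) = 1.577 mm
δ_BC = 13650·611/(125.5·197000) = 0.3373 mm
δ_CD = 18900·541/(105.7·116000) = 0.8341 mm
δ = Σδ_i = 2.748 mm.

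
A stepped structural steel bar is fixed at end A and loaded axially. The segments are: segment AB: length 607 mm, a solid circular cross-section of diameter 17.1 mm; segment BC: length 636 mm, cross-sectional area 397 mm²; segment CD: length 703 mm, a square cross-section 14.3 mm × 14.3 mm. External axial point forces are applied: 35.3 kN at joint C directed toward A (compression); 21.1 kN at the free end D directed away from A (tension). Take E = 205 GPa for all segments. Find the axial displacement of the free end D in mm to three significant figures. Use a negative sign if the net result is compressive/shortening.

0.0598 mm

Internal axial forces (sectioning from the free end, tension +): N_CD = 21.1 kN, N_BC = -14.2 kN, N_AB = -14.2 kN.
A_AB = 229.7 mm².
A_CD = 204.5 mm².
δ_AB = -14200·607/(229.7·205000) = -0.1831 mm
δ_BC = -14200·636/(397·205000) = -0.111 mm
δ_CD = 21100·703/(204.5·205000) = 0.3538 mm
δ = Σδ_i = 0.0598 mm.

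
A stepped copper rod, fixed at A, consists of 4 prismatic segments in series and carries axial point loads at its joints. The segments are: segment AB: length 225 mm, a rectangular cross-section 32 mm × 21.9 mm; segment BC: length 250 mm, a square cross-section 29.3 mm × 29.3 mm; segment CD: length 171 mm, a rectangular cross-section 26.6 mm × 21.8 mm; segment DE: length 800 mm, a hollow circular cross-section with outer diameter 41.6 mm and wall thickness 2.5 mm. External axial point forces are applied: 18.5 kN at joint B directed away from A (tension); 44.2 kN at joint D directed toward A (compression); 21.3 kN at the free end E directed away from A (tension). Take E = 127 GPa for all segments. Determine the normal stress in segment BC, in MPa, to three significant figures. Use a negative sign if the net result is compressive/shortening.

Internal axial forces (sectioning from the free end, tension +): N_DE = 21.3 kN, N_CD = -22.9 kN, N_BC = -22.9 kN, N_AB = -4.4 kN.
A_BC = 858.5 mm².
σ_BC = N_BC/A_BC = -22900/858.5 = -26.67 MPa.

-26.7 MPa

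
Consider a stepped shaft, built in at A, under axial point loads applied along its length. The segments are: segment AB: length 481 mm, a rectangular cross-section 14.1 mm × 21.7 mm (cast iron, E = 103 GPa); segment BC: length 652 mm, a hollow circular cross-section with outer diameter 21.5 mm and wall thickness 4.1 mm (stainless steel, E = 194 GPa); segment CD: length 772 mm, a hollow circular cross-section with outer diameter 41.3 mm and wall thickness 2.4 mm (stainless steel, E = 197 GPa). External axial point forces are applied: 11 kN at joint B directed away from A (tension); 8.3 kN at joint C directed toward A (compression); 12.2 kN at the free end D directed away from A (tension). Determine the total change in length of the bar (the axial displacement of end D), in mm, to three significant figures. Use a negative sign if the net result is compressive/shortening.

0.449 mm

Internal axial forces (sectioning from the free end, tension +): N_CD = 12.2 kN, N_BC = 3.9 kN, N_AB = 14.9 kN.
A_AB = 306 mm².
A_BC = 224.1 mm².
A_CD = 293.3 mm².
δ_AB = 14900·481/(306·103000) = 0.2274 mm
δ_BC = 3900·652/(224.1·194000) = 0.05848 mm
δ_CD = 12200·772/(293.3·197000) = 0.163 mm
δ = Σδ_i = 0.4489 mm.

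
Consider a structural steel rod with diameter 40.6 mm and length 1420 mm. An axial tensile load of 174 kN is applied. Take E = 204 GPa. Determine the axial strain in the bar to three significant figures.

A = 1295 mm².
σ = N/A = 134.4 MPa; ε = σ/E = 134.4/204000 = 6.588e-04.

6.59e-04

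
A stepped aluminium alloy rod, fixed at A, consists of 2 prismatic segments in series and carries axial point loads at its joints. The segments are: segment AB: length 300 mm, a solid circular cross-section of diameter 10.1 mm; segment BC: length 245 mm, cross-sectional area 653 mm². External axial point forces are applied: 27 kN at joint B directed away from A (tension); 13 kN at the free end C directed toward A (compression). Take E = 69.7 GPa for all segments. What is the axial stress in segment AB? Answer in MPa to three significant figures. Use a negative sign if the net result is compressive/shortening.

175 MPa

Internal axial forces (sectioning from the free end, tension +): N_BC = -13 kN, N_AB = 14 kN.
A_AB = 80.12 mm².
σ_AB = N_AB/A_AB = 14000/80.12 = 174.7 MPa.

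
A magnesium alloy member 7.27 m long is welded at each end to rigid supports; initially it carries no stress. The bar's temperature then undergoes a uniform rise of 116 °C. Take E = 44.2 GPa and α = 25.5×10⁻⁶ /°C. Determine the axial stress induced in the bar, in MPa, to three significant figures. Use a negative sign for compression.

-131 MPa

Free thermal expansion αLΔT = 25.5e-6 · 7270 · 116 = 21.5 mm.
The walls impose strain ε = −(21.5)/7270 = -2.9580e-03; σ = Eε = 44200 · -2.9580e-03 = -130.7 MPa.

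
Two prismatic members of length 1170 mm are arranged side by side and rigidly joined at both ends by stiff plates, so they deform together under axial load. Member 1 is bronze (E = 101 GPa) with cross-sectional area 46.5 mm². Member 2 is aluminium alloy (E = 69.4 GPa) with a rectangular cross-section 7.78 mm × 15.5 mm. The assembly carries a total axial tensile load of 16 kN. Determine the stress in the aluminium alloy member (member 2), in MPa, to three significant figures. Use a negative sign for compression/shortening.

85.0 MPa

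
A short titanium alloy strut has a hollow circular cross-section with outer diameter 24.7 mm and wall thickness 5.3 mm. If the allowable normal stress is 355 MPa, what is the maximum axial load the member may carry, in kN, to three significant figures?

115 kN

A = 323 mm².
P_max = σ_allow · A = 355 · 323 = 114700 N = 114.7 kN.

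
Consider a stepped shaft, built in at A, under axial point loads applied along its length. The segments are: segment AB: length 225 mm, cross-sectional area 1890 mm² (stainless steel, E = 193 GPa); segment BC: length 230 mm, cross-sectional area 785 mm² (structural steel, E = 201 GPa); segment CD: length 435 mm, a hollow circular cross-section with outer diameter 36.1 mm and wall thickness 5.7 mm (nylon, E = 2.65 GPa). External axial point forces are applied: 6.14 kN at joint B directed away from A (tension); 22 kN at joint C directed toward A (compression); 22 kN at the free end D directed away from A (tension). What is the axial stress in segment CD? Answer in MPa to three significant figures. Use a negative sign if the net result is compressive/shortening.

Internal axial forces (sectioning from the free end, tension +): N_CD = 22 kN, N_BC = 0 kN, N_AB = 6.14 kN.
A_CD = 544.4 mm².
σ_CD = N_CD/A_CD = 22000/544.4 = 40.41 MPa.

40.4 MPa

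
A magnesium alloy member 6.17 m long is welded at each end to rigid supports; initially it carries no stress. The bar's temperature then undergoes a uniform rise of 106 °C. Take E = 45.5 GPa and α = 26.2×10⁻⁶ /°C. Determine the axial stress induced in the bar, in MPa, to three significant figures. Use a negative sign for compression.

-126 MPa

Free thermal expansion αLΔT = 26.2e-6 · 6170 · 106 = 17.14 mm.
The walls impose strain ε = −(17.14)/6170 = -2.7772e-03; σ = Eε = 45500 · -2.7772e-03 = -126.4 MPa.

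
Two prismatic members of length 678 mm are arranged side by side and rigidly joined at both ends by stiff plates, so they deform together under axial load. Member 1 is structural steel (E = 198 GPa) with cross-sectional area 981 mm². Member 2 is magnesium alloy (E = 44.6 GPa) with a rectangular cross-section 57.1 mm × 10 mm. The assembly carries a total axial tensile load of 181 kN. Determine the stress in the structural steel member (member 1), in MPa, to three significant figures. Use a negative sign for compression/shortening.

163 MPa

A_2 = 571 mm².
Equal strain + equilibrium ⇒ each member carries load in proportion to AE: A₁E₁ = 194200000 N, A₂E₂ = 25470000 N, ΣAE = 219700000 N.
σ₁ = P·E₁/ΣAE = 181000·198000/219700000 = 163.1 MPa.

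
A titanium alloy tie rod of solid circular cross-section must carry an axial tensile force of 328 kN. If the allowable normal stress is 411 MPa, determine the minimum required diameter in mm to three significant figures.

Required area A ≥ P/σ_allow = 328000/411 = 798.1 mm².
For a solid circular section, d ≥ √(4A/π) = 31.88 mm.

31.9 mm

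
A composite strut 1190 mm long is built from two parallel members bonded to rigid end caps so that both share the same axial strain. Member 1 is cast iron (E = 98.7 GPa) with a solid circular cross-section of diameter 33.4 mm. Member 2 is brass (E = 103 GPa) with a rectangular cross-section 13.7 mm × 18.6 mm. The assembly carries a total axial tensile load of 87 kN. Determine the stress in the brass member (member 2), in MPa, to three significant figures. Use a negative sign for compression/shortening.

79.5 MPa

A_1 = 876.2 mm².
A_2 = 254.8 mm².
Equal strain + equilibrium ⇒ each member carries load in proportion to AE: A₁E₁ = 86480000 N, A₂E₂ = 26250000 N, ΣAE = 112700000 N.
σ₂ = P·E₂/ΣAE = 87000·103000/112700000 = 79.5 MPa.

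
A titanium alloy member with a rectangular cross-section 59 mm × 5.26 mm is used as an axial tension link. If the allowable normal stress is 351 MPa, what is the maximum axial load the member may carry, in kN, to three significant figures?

A = 310.3 mm².
P_max = σ_allow · A = 351 · 310.3 = 108900 N = 108.9 kN.

109 kN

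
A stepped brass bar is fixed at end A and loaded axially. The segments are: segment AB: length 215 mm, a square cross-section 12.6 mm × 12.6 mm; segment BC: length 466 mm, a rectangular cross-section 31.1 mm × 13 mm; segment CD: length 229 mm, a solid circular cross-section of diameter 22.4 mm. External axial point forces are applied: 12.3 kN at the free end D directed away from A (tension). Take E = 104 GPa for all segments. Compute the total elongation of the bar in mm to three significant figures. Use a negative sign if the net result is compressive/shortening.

0.365 mm

Internal axial forces (sectioning from the free end, tension +): N_CD = 12.3 kN, N_BC = 12.3 kN, N_AB = 12.3 kN.
A_AB = 158.8 mm².
A_BC = 404.3 mm².
A_CD = 394.1 mm².
δ_AB = 12300·215/(158.8·104000) = 0.1602 mm
δ_BC = 12300·466/(404.3·104000) = 0.1363 mm
δ_CD = 12300·229/(394.1·104000) = 0.06873 mm
δ = Σδ_i = 0.3652 mm.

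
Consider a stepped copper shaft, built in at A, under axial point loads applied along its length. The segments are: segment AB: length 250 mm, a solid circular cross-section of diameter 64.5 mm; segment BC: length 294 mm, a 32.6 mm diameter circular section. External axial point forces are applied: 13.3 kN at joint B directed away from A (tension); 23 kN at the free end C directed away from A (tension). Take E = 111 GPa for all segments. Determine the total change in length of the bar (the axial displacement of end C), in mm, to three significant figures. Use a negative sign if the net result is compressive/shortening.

0.0980 mm

Internal axial forces (sectioning from the free end, tension +): N_BC = 23 kN, N_AB = 36.3 kN.
A_AB = 3267 mm².
A_BC = 834.7 mm².
δ_AB = 36300·250/(3267·111000) = 0.02502 mm
δ_BC = 23000·294/(834.7·111000) = 0.07298 mm
δ = Σδ_i = 0.09801 mm.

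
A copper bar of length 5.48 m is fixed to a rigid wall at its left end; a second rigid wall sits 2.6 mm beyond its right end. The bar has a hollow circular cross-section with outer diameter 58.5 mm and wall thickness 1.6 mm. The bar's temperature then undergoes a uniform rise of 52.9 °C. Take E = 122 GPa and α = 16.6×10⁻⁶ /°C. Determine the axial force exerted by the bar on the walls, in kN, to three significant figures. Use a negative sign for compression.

Free thermal expansion αLΔT = 16.6e-6 · 5480 · 52.9 = 4.812 mm.
The walls engage after the gap closes; constrained expansion = 4.812 − 2.6 = 2.212 mm.
The walls impose strain ε = −(2.212)/5480 = -4.0369e-04; σ = Eε = 122000 · -4.0369e-04 = -49.25 MPa.
Wall reaction R = σ·A = -49.25·286 = -14090 N = -14.09 kN.

-14.1 kN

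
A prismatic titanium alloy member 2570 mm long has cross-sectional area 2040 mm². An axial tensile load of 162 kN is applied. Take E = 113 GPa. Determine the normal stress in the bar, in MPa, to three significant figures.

79.4 MPa

σ = N/A = 162000/2040 = 79.41 MPa.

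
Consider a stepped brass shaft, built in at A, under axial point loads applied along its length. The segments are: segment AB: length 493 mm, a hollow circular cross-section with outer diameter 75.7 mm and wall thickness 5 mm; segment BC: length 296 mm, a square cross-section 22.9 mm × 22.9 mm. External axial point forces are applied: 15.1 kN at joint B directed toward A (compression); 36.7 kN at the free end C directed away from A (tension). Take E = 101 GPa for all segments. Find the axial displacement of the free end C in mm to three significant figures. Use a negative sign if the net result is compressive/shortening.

0.300 mm

Internal axial forces (sectioning from the free end, tension +): N_BC = 36.7 kN, N_AB = 21.6 kN.
A_AB = 1111 mm².
A_BC = 524.4 mm².
δ_AB = 21600·493/(1111·101000) = 0.09494 mm
δ_BC = 36700·296/(524.4·101000) = 0.2051 mm
δ = Σδ_i = 0.3 mm.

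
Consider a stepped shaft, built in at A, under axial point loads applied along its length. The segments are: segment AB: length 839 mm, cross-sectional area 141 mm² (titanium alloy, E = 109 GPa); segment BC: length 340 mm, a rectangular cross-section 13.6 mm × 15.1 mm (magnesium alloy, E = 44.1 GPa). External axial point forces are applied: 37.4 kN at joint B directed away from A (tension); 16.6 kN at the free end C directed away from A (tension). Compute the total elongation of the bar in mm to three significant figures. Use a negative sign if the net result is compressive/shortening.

3.57 mm

Internal axial forces (sectioning from the free end, tension +): N_BC = 16.6 kN, N_AB = 54 kN.
A_BC = 205.4 mm².
δ_AB = 54000·839/(141·109000) = 2.948 mm
δ_BC = 16600·340/(205.4·44100) = 0.6232 mm
δ = Σδ_i = 3.571 mm.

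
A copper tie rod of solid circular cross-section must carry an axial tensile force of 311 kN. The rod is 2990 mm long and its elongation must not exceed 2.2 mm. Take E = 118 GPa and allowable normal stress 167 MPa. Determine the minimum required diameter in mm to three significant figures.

67.5 mm

Required area A ≥ P/σ_allow = 311000/167 = 1862 mm².
For a solid circular section, d ≥ √(4A/π) = 48.69 mm.
Elongation limit: A ≥ PL/(Eδ_allow) = 311000·2990/(118000·2.2) = 3582 mm² ⇒ d ≥ 67.53 mm.
The elongation limit governs.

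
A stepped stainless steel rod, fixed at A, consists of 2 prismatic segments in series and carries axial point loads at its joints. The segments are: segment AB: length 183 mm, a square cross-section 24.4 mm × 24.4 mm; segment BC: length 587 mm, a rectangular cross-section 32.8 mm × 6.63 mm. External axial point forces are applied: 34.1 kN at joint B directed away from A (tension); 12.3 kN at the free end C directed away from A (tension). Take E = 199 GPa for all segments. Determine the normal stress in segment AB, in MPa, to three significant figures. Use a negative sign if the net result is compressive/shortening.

Internal axial forces (sectioning from the free end, tension +): N_BC = 12.3 kN, N_AB = 46.4 kN.
A_AB = 595.4 mm².
σ_AB = N_AB/A_AB = 46400/595.4 = 77.94 MPa.

77.9 MPa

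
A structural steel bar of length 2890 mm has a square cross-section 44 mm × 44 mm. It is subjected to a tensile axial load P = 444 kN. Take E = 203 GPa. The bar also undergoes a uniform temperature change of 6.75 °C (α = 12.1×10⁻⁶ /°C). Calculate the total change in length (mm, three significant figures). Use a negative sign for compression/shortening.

A = 1936 mm².
δ_mech = NL/(AE) = 444000·2890/(1936·203000) = 3.265 mm.
δ_thermal = αLΔT = 12.1e-6·2890·6.75 = 0.236 mm.
δ = δ_mech + δ_thermal = 3.501 mm.

3.50 mm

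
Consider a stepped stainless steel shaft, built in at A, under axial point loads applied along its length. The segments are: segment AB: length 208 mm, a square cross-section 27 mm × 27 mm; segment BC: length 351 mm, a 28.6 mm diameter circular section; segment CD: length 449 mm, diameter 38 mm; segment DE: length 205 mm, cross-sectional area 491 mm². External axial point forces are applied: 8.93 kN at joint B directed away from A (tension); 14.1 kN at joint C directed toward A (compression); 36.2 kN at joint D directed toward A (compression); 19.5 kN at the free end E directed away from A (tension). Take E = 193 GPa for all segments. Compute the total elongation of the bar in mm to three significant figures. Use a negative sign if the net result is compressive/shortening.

-0.112 mm

Internal axial forces (sectioning from the free end, tension +): N_DE = 19.5 kN, N_CD = -16.7 kN, N_BC = -30.8 kN, N_AB = -21.87 kN.
A_AB = 729 mm².
A_BC = 642.4 mm².
A_CD = 1134 mm².
δ_AB = -21870·208/(729·193000) = -0.03233 mm
δ_BC = -30800·351/(642.4·193000) = -0.08719 mm
δ_CD = -16700·449/(1134·193000) = -0.03426 mm
δ_DE = 19500·205/(491·193000) = 0.04218 mm
δ = Σδ_i = -0.1116 mm.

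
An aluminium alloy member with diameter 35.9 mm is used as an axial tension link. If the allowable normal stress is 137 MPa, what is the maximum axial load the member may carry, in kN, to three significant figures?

139 kN

A = 1012 mm².
P_max = σ_allow · A = 137 · 1012 = 138700 N = 138.7 kN.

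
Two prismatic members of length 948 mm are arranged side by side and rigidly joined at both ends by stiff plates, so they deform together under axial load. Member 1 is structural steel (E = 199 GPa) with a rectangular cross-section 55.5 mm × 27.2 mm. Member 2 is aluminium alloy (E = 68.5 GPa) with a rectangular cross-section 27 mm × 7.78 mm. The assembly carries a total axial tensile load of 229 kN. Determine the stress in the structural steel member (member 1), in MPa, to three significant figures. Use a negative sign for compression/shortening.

A_1 = 1510 mm².
A_2 = 210.1 mm².
Equal strain + equilibrium ⇒ each member carries load in proportion to AE: A₁E₁ = 300400000 N, A₂E₂ = 14390000 N, ΣAE = 314800000 N.
σ₁ = P·E₁/ΣAE = 229000·199000/314800000 = 144.8 MPa.

145 MPa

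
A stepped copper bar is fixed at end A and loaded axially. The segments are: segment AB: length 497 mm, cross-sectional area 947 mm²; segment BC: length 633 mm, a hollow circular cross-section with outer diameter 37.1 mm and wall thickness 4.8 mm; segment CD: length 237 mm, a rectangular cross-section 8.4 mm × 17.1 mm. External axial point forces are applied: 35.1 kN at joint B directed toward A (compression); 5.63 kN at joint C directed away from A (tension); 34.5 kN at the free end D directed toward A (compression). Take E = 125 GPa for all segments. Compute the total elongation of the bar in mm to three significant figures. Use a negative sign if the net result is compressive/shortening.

-1.02 mm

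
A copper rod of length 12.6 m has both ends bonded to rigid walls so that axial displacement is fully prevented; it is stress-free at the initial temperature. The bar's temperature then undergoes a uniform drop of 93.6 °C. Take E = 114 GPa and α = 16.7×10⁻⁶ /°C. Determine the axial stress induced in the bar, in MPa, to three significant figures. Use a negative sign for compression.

178 MPa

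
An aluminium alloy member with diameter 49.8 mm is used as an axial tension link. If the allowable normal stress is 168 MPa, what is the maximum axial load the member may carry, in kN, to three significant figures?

A = 1948 mm².
P_max = σ_allow · A = 168 · 1948 = 327200 N = 327.2 kN.

327 kN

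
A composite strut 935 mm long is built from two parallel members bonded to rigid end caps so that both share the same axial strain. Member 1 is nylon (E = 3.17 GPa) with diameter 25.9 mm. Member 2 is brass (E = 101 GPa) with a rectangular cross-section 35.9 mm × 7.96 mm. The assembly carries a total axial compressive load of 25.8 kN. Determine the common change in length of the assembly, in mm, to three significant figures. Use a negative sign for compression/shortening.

A_1 = 526.9 mm².
A_2 = 285.8 mm².
Equal strain + equilibrium ⇒ each member carries load in proportion to AE: A₁E₁ = 1670000 N, A₂E₂ = 28860000 N, ΣAE = 30530000 N.
δ = PL/ΣAE = -25800·935/30530000 = -0.7901 mm.

-0.790 mm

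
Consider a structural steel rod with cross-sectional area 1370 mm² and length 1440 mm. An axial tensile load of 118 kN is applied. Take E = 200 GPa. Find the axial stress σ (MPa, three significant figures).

86.1 MPa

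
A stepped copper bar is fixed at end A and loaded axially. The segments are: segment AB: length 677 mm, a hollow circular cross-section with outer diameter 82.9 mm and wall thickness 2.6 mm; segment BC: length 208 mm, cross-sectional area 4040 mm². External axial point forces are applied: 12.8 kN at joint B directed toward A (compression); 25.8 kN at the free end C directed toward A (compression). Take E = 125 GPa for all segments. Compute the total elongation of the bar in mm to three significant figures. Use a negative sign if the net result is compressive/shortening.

Internal axial forces (sectioning from the free end, tension +): N_BC = -25.8 kN, N_AB = -38.6 kN.
A_AB = 655.9 mm².
δ_AB = -38600·677/(655.9·125000) = -0.3187 mm
δ_BC = -25800·208/(4040·125000) = -0.01063 mm
δ = Σδ_i = -0.3294 mm.

-0.329 mm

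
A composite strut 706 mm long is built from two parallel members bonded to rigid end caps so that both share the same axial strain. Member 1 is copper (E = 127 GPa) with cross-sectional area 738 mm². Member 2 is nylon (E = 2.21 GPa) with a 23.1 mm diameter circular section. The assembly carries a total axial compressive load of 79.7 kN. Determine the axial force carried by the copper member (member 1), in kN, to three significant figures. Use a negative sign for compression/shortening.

-78.9 kN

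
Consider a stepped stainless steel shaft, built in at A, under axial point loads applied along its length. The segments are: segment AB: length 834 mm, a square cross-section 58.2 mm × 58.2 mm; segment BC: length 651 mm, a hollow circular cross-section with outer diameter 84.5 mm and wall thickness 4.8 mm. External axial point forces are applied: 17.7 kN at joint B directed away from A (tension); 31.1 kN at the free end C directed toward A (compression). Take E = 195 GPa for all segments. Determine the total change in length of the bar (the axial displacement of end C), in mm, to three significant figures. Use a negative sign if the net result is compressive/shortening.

-0.103 mm

Internal axial forces (sectioning from the free end, tension +): N_BC = -31.1 kN, N_AB = -13.4 kN.
A_AB = 3387 mm².
A_BC = 1202 mm².
δ_AB = -13400·834/(3387·195000) = -0.01692 mm
δ_BC = -31100·651/(1202·195000) = -0.08639 mm
δ = Σδ_i = -0.1033 mm.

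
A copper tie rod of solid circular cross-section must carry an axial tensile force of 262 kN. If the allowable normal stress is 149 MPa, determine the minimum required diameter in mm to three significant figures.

47.3 mm

Required area A ≥ P/σ_allow = 262000/149 = 1758 mm².
For a solid circular section, d ≥ √(4A/π) = 47.32 mm.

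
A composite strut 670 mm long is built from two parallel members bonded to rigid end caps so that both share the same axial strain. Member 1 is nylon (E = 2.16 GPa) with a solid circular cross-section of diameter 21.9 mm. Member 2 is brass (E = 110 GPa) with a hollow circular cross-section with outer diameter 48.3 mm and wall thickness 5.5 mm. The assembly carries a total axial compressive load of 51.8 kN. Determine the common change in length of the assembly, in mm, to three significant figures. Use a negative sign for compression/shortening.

-0.422 mm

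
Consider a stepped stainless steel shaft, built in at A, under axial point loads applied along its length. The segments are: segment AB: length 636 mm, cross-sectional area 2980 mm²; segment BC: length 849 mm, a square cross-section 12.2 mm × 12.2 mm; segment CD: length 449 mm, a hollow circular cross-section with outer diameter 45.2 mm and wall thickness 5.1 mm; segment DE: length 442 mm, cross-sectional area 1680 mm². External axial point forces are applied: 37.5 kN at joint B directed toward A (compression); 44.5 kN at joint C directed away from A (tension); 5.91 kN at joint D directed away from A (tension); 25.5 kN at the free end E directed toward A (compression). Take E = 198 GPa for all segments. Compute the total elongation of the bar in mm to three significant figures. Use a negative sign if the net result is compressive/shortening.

0.601 mm

Internal axial forces (sectioning from the free end, tension +): N_DE = -25.5 kN, N_CD = -19.59 kN, N_BC = 24.91 kN, N_AB = -12.59 kN.
A_BC = 148.8 mm².
A_CD = 642.5 mm².
δ_AB = -12590·636/(2980·198000) = -0.01357 mm
δ_BC = 24910·849/(148.8·198000) = 0.7176 mm
δ_CD = -19590·449/(642.5·198000) = -0.06914 mm
δ_DE = -25500·442/(1680·198000) = -0.03388 mm
δ = Σδ_i = 0.601 mm.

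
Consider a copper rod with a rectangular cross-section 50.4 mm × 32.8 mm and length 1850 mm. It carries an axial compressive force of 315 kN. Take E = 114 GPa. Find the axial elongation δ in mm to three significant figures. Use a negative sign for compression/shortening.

-3.09 mm

A = 1653 mm².
δ_mech = NL/(AE) = -315000·1850/(1653·114000) = -3.092 mm.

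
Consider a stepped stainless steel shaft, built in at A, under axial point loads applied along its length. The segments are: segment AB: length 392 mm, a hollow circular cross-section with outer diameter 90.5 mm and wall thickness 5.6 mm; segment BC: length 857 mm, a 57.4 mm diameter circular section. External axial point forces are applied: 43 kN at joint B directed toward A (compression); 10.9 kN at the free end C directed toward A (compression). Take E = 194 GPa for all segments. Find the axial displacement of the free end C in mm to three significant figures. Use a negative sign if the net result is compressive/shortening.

Internal axial forces (sectioning from the free end, tension +): N_BC = -10.9 kN, N_AB = -53.9 kN.
A_AB = 1494 mm².
A_BC = 2588 mm².
δ_AB = -53900·392/(1494·194000) = -0.07292 mm
δ_BC = -10900·857/(2588·194000) = -0.01861 mm
δ = Σδ_i = -0.09152 mm.

-0.0915 mm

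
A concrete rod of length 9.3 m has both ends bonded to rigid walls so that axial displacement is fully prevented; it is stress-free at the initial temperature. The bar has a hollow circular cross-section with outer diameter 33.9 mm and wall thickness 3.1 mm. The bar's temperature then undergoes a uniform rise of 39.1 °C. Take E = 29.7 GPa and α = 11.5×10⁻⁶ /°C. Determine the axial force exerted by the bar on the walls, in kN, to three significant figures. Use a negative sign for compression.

-4.01 kN

Free thermal expansion αLΔT = 11.5e-6 · 9300 · 39.1 = 4.182 mm.
The walls impose strain ε = −(4.182)/9300 = -4.4965e-04; σ = Eε = 29700 · -4.4965e-04 = -13.35 MPa.
Wall reaction R = σ·A = -13.35·300 = -4006 N = -4.006 kN.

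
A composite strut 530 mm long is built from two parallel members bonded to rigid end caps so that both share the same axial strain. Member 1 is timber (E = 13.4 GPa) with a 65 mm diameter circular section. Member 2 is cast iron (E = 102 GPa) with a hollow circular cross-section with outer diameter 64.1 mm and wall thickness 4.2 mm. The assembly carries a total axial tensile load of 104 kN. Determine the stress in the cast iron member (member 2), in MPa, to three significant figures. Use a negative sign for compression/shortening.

84.8 MPa

A_1 = 3318 mm².
A_2 = 790.4 mm².
Equal strain + equilibrium ⇒ each member carries load in proportion to AE: A₁E₁ = 44470000 N, A₂E₂ = 80620000 N, ΣAE = 125100000 N.
σ₂ = P·E₂/ΣAE = 104000·102000/125100000 = 84.81 MPa.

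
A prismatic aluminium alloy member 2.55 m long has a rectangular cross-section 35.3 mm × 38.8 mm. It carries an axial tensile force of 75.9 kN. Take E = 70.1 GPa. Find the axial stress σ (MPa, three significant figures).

55.4 MPa

A = 1370 mm².
σ = N/A = 75900/1370 = 55.42 MPa.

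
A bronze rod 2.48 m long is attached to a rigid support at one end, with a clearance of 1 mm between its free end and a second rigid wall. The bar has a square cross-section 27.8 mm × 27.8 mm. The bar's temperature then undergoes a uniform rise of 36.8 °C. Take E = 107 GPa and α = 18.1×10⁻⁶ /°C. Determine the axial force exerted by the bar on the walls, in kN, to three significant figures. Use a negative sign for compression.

Free thermal expansion αLΔT = 18.1e-6 · 2480 · 36.8 = 1.652 mm.
The walls engage after the gap closes; constrained expansion = 1.652 − 1 = 0.6519 mm.
The walls impose strain ε = −(0.6519)/2480 = -2.6285e-04; σ = Eε = 107000 · -2.6285e-04 = -28.13 MPa.
Wall reaction R = σ·A = -28.13·772.8 = -21740 N = -21.74 kN.

-21.7 kN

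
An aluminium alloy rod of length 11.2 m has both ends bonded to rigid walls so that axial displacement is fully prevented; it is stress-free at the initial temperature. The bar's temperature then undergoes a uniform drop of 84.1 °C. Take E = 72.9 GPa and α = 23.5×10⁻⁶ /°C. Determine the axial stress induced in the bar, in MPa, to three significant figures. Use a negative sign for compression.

Free thermal expansion αLΔT = 23.5e-6 · 11200 · -84.1 = -22.14 mm.
The walls impose strain ε = −(-22.14)/11200 = 1.9763e-03; σ = Eε = 72900 · 1.9763e-03 = 144.1 MPa.

144 MPa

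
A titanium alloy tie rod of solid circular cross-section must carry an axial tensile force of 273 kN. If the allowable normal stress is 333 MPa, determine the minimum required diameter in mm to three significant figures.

32.3 mm

Required area A ≥ P/σ_allow = 273000/333 = 819.8 mm².
For a solid circular section, d ≥ √(4A/π) = 32.31 mm.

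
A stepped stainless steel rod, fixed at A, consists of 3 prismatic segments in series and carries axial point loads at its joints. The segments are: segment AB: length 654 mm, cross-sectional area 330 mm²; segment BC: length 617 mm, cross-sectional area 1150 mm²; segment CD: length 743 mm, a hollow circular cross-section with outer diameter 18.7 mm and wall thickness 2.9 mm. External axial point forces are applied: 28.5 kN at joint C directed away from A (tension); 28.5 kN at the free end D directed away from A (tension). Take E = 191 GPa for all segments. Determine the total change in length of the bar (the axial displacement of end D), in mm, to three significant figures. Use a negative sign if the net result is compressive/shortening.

1.52 mm

Internal axial forces (sectioning from the free end, tension +): N_CD = 28.5 kN, N_BC = 57 kN, N_AB = 57 kN.
A_CD = 143.9 mm².
δ_AB = 57000·654/(330·191000) = 0.5914 mm
δ_BC = 57000·617/(1150·191000) = 0.1601 mm
δ_CD = 28500·743/(143.9·191000) = 0.7702 mm
δ = Σδ_i = 1.522 mm.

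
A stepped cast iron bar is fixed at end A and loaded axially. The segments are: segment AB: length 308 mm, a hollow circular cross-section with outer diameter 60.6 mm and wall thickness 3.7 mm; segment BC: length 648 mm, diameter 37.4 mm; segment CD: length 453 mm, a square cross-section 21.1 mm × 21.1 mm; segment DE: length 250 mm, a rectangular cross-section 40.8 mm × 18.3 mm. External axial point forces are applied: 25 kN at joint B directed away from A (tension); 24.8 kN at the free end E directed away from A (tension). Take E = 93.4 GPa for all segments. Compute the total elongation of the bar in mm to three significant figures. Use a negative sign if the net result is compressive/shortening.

0.764 mm

Internal axial forces (sectioning from the free end, tension +): N_DE = 24.8 kN, N_CD = 24.8 kN, N_BC = 24.8 kN, N_AB = 49.8 kN.
A_AB = 661.4 mm².
A_BC = 1099 mm².
A_CD = 445.2 mm².
A_DE = 746.6 mm².
δ_AB = 49800·308/(661.4·93400) = 0.2483 mm
δ_BC = 24800·648/(1099·93400) = 0.1566 mm
δ_CD = 24800·453/(445.2·93400) = 0.2702 mm
δ_DE = 24800·250/(746.6·93400) = 0.08891 mm
δ = Σδ_i = 0.764 mm.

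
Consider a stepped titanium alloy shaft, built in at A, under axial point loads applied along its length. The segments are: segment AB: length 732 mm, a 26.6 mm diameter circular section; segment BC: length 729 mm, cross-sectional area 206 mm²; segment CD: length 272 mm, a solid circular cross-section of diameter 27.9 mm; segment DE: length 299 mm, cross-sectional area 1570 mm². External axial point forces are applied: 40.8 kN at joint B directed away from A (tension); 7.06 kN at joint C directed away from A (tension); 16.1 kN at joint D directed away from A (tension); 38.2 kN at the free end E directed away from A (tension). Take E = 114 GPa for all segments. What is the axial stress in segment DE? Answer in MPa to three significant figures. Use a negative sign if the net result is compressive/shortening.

24.3 MPa

Internal axial forces (sectioning from the free end, tension +): N_DE = 38.2 kN, N_CD = 54.3 kN, N_BC = 61.36 kN, N_AB = 102.2 kN.
σ_DE = N_DE/A_DE = 38200/1570 = 24.33 MPa.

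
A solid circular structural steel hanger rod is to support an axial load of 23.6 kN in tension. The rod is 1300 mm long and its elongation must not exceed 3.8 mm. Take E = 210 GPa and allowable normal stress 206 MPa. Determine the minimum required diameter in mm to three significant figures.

12.1 mm

Required area A ≥ P/σ_allow = 23600/206 = 114.6 mm².
For a solid circular section, d ≥ √(4A/π) = 12.08 mm.
Elongation limit: A ≥ PL/(Eδ_allow) = 23600·1300/(210000·3.8) = 38.45 mm² ⇒ d ≥ 6.997 mm.
The stress limit governs.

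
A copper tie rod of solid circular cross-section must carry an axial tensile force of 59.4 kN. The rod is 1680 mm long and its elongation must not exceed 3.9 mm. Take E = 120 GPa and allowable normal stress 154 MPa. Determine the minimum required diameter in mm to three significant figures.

22.2 mm

Required area A ≥ P/σ_allow = 59400/154 = 385.7 mm².
For a solid circular section, d ≥ √(4A/π) = 22.16 mm.
Elongation limit: A ≥ PL/(Eδ_allow) = 59400·1680/(120000·3.9) = 213.2 mm² ⇒ d ≥ 16.48 mm.
The stress limit governs.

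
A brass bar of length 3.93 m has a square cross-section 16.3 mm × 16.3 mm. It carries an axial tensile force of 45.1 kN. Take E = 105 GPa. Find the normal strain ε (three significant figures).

0.00162

A = 265.7 mm².
σ = N/A = 169.7 MPa; ε = σ/E = 169.7/105000 = 1.617e-03.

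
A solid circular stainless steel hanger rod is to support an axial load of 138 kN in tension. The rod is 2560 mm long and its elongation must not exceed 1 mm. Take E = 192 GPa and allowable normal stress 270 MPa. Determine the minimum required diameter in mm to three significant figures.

48.4 mm

Required area A ≥ P/σ_allow = 138000/270 = 511.1 mm².
For a solid circular section, d ≥ √(4A/π) = 25.51 mm.
Elongation limit: A ≥ PL/(Eδ_allow) = 138000·2560/(192000·1) = 1840 mm² ⇒ d ≥ 48.4 mm.
The elongation limit governs.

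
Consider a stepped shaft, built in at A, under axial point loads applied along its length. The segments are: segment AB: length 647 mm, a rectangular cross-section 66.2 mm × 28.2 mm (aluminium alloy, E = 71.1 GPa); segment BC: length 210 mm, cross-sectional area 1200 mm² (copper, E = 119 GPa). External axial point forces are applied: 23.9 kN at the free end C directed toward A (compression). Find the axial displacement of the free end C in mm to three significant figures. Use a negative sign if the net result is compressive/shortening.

-0.152 mm

Internal axial forces (sectioning from the free end, tension +): N_BC = -23.9 kN, N_AB = -23.9 kN.
A_AB = 1867 mm².
δ_AB = -23900·647/(1867·71100) = -0.1165 mm
δ_BC = -23900·210/(1200·119000) = -0.03515 mm
δ = Σδ_i = -0.1516 mm.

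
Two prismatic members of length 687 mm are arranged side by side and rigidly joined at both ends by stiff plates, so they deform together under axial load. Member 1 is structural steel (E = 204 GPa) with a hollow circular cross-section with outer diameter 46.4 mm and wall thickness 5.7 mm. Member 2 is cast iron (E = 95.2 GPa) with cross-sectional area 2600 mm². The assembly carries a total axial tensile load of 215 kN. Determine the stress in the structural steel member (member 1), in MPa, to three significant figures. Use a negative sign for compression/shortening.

A_1 = 728.8 mm².
Equal strain + equilibrium ⇒ each member carries load in proportion to AE: A₁E₁ = 148700000 N, A₂E₂ = 247500000 N, ΣAE = 396200000 N.
σ₁ = P·E₁/ΣAE = 215000·204000/396200000 = 110.7 MPa.

111 MPa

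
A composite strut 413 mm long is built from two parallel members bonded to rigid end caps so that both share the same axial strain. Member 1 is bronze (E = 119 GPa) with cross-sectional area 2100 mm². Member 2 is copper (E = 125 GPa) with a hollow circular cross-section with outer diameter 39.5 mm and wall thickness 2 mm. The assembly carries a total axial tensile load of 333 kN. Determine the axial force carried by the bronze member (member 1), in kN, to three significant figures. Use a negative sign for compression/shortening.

A_2 = 235.6 mm².
Equal strain + equilibrium ⇒ each member carries load in proportion to AE: A₁E₁ = 249900000 N, A₂E₂ = 29450000 N, ΣAE = 279400000 N.
F₁ = P·A₁E₁/ΣAE = 333000·249900000/279400000 = 297900 N.

298 kN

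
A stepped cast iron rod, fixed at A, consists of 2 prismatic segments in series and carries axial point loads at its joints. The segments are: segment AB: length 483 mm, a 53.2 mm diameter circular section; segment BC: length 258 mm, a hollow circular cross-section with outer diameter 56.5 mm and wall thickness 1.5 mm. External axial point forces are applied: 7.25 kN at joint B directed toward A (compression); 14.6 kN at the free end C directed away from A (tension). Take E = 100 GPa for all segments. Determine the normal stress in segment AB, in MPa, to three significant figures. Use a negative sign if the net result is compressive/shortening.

3.31 MPa

Internal axial forces (sectioning from the free end, tension +): N_BC = 14.6 kN, N_AB = 7.35 kN.
A_AB = 2223 mm².
σ_AB = N_AB/A_AB = 7350/2223 = 3.307 MPa.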